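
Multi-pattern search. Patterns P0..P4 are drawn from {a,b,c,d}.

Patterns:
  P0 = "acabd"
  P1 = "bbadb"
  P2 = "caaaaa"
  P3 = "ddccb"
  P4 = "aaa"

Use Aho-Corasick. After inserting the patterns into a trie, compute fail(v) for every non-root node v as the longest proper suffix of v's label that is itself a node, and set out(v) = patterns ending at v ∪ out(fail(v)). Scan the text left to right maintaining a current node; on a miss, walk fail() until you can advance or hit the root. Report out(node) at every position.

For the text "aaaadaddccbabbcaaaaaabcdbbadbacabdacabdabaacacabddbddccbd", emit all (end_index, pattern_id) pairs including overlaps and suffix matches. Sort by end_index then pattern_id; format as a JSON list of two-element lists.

Build automaton:
Trie nodes:
  n0 'ε': a→1 b→6 c→11 d→17
  n1 'a': a→22 c→2
  n2 'ac': a→3
  n3 'aca': b→4
  n4 'acab': d→5
  n5 'acabd': ·  ←P0
  n6 'b': b→7
  n7 'bb': a→8
  n8 'bba': d→9
  n9 'bbad': b→10
  n10 'bbadb': ·  ←P1
  n11 'c': a→12
  n12 'ca': a→13
  n13 'caa': a→14
  n14 'caaa': a→15
  n15 'caaaa': a→16
  n16 'caaaaa': ·  ←P2
  n17 'd': d→18
  n18 'dd': c→19
  n19 'ddc': c→20
  n20 'ddcc': b→21
  n21 'ddccb': ·  ←P3
  n22 'aa': a→23
  n23 'aaa': ·  ←P4

BFS fail/out derivation:
  fail(1) 'a': from fail(0)=0 chase 'a': 0 ⇒ 0;  out=∅∪out(0)=∅
  fail(6) 'b': from fail(0)=0 chase 'b': 0 ⇒ 0;  out=∅∪out(0)=∅
  fail(11) 'c': from fail(0)=0 chase 'c': 0 ⇒ 0;  out=∅∪out(0)=∅
  fail(17) 'd': from fail(0)=0 chase 'd': 0 ⇒ 0;  out=∅∪out(0)=∅
  fail(2) 'ac': from fail(1)=0 chase 'c': 0 ⇒ 11;  out=∅∪out(11)=∅
  fail(7) 'bb': from fail(6)=0 chase 'b': 0 ⇒ 6;  out=∅∪out(6)=∅
  fail(12) 'ca': from fail(11)=0 chase 'a': 0 ⇒ 1;  out=∅∪out(1)=∅
  fail(18) 'dd': from fail(17)=0 chase 'd': 0 ⇒ 17;  out=∅∪out(17)=∅
  fail(22) 'aa': from fail(1)=0 chase 'a': 0 ⇒ 1;  out=∅∪out(1)=∅
  fail(3) 'aca': from fail(2)=11 chase 'a': 11 ⇒ 12;  out=∅∪out(12)=∅
  fail(8) 'bba': from fail(7)=6 chase 'a': 6→0 ⇒ 1;  out=∅∪out(1)=∅
  fail(13) 'caa': from fail(12)=1 chase 'a': 1 ⇒ 22;  out=∅∪out(22)=∅
  fail(19) 'ddc': from fail(18)=17 chase 'c': 17→0 ⇒ 11;  out=∅∪out(11)=∅
  fail(23) 'aaa': from fail(22)=1 chase 'a': 1 ⇒ 22;  out={4}∪out(22)={4}
  fail(4) 'acab': from fail(3)=12 chase 'b': 12→1→0 ⇒ 6;  out=∅∪out(6)=∅
  fail(9) 'bbad': from fail(8)=1 chase 'd': 1→0 ⇒ 17;  out=∅∪out(17)=∅
  fail(14) 'caaa': from fail(13)=22 chase 'a': 22 ⇒ 23;  out=∅∪out(23)={4}
  fail(20) 'ddcc': from fail(19)=11 chase 'c': 11→0 ⇒ 11;  out=∅∪out(11)=∅
  fail(5) 'acabd': from fail(4)=6 chase 'd': 6→0 ⇒ 17;  out={0}∪out(17)={0}
  fail(10) 'bbadb': from fail(9)=17 chase 'b': 17→0 ⇒ 6;  out={1}∪out(6)={1}
  fail(15) 'caaaa': from fail(14)=23 chase 'a': 23→22 ⇒ 23;  out=∅∪out(23)={4}
  fail(21) 'ddccb': from fail(20)=11 chase 'b': 11→0 ⇒ 6;  out={3}∪out(6)={3}
  fail(16) 'caaaaa': from fail(15)=23 chase 'a': 23→22 ⇒ 23;  out={2}∪out(23)={2,4}

Run:
[0] read 'a'  n0⇒n1
[1] read 'a'  n1⇒n22
[2] read 'a'  n22⇒n23  → match P4@[0:2]
[3] read 'a'  n23⇒n23 ·f  → match P4@[1:3]
[4] read 'd'  n23⇒n17 ·f
[5] read 'a'  n17⇒n1 ·f
[6] read 'd'  n1⇒n17 ·f
[7] read 'd'  n17⇒n18
[8] read 'c'  n18⇒n19
[9] read 'c'  n19⇒n20
[10] read 'b'  n20⇒n21  → match P3@[6:10]
[11] read 'a'  n21⇒n1 ·f
[12] read 'b'  n1⇒n6 ·f
[13] read 'b'  n6⇒n7
[14] read 'c'  n7⇒n11 ·f
[15] read 'a'  n11⇒n12
[16] read 'a'  n12⇒n13
[17] read 'a'  n13⇒n14  → match P4@[15:17]
[18] read 'a'  n14⇒n15  → match P4@[16:18]
[19] read 'a'  n15⇒n16  → match P2@[14:19],P4@[17:19]
[20] read 'a'  n16⇒n23 ·f  → match P4@[18:20]
[21] read 'b'  n23⇒n6 ·f
[22] read 'c'  n6⇒n11 ·f
[23] read 'd'  n11⇒n17 ·f
[24] read 'b'  n17⇒n6 ·f
[25] read 'b'  n6⇒n7
[26] read 'a'  n7⇒n8
[27] read 'd'  n8⇒n9
[28] read 'b'  n9⇒n10  → match P1@[24:28]
[29] read 'a'  n10⇒n1 ·f
[30] read 'c'  n1⇒n2
[31] read 'a'  n2⇒n3
[32] read 'b'  n3⇒n4
[33] read 'd'  n4⇒n5  → match P0@[29:33]
[34] read 'a'  n5⇒n1 ·f
[35] read 'c'  n1⇒n2
[36] read 'a'  n2⇒n3
[37] read 'b'  n3⇒n4
[38] read 'd'  n4⇒n5  → match P0@[34:38]
[39] read 'a'  n5⇒n1 ·f
[40] read 'b'  n1⇒n6 ·f
[41] read 'a'  n6⇒n1 ·f
[42] read 'a'  n1⇒n22
[43] read 'c'  n22⇒n2 ·f
[44] read 'a'  n2⇒n3
[45] read 'c'  n3⇒n2 ·f
[46] read 'a'  n2⇒n3
[47] read 'b'  n3⇒n4
[48] read 'd'  n4⇒n5  → match P0@[44:48]
[49] read 'd'  n5⇒n18 ·f
[50] read 'b'  n18⇒n6 ·f
[51] read 'd'  n6⇒n17 ·f
[52] read 'd'  n17⇒n18
[53] read 'c'  n18⇒n19
[54] read 'c'  n19⇒n20
[55] read 'b'  n20⇒n21  → match P3@[51:55]
[56] read 'd'  n21⇒n17 ·f

Result: [[2,4],[3,4],[10,3],[17,4],[18,4],[19,2],[19,4],[20,4],[28,1],[33,0],[38,0],[48,0],[55,3]]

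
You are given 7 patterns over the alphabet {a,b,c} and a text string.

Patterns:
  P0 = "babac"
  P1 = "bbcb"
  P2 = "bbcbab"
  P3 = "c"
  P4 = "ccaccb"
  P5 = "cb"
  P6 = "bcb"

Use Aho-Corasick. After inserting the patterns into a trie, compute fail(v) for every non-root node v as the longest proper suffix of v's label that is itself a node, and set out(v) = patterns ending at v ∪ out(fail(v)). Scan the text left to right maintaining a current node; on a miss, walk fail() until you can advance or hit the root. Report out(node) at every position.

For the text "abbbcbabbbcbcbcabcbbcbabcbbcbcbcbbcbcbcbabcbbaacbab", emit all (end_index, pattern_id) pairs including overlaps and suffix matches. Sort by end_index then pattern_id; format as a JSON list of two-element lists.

Construct AC machine:
Trie (insert patterns):
  0='ε' goto b→1 c→11
  1='b' goto a→2 b→6 c→18
  2='ba' goto b→3
  3='bab' goto a→4
  4='baba' goto c→5
  5='babac' goto ·  ←P0
  6='bb' goto c→7
  7='bbc' goto b→8
  8='bbcb' goto a→9  ←P1
  9='bbcba' goto b→10
  10='bbcbab' goto ·  ←P2
  11='c' goto b→17 c→12  ←P3
  12='cc' goto a→13
  13='cca' goto c→14
  14='ccac' goto c→15
  15='ccacc' goto b→16
  16='ccaccb' goto ·  ←P4
  17='cb' goto ·  ←P5
  18='bc' goto b→19
  19='bcb' goto ·  ←P6

Failure links (BFS by depth):
  n1('b'): parent n0 fail=0; on 'b' 0 → fail=0;  out ∅∪∅=∅
  n11('c'): parent n0 fail=0; on 'c' 0 → fail=0;  out {3}∪∅={3}
  n2('ba'): parent n1 fail=0; on 'a' 0 → fail=0;  out ∅∪∅=∅
  n6('bb'): parent n1 fail=0; on 'b' 0 → fail=1;  out ∅∪∅=∅
  n12('cc'): parent n11 fail=0; on 'c' 0 → fail=11;  out ∅∪{3}={3}
  n17('cb'): parent n11 fail=0; on 'b' 0 → fail=1;  out {5}∪∅={5}
  n18('bc'): parent n1 fail=0; on 'c' 0 → fail=11;  out ∅∪{3}={3}
  n3('bab'): parent n2 fail=0; on 'b' 0 → fail=1;  out ∅∪∅=∅
  n7('bbc'): parent n6 fail=1; on 'c' 1 → fail=18;  out ∅∪{3}={3}
  n13('cca'): parent n12 fail=11; on 'a' 11→0 → fail=0;  out ∅∪∅=∅
  n19('bcb'): parent n18 fail=11; on 'b' 11 → fail=17;  out {6}∪{5}={5,6}
  n4('baba'): parent n3 fail=1; on 'a' 1 → fail=2;  out ∅∪∅=∅
  n8('bbcb'): parent n7 fail=18; on 'b' 18 → fail=19;  out {1}∪{5,6}={1,5,6}
  n14('ccac'): parent n13 fail=0; on 'c' 0 → fail=11;  out ∅∪{3}={3}
  n5('babac'): parent n4 fail=2; on 'c' 2→0 → fail=11;  out {0}∪{3}={0,3}
  n9('bbcba'): parent n8 fail=19; on 'a' 19→17→1 → fail=2;  out ∅∪∅=∅
  n15('ccacc'): parent n14 fail=11; on 'c' 11 → fail=12;  out ∅∪{3}={3}
  n10('bbcbab'): parent n9 fail=2; on 'b' 2 → fail=3;  out {2}∪∅={2}
  n16('ccaccb'): parent n15 fail=12; on 'b' 12→11 → fail=17;  out {4}∪{5}={4,5}

Scan:
[0] read 'a'  n0⇒n0
[1] read 'b'  n0⇒n1
[2] read 'b'  n1⇒n6
[3] read 'b'  n6⇒n6 ·f
[4] read 'c'  n6⇒n7  emit P3@[4:4]
[5] read 'b'  n7⇒n8  emit P1@[2:5],P5@[4:5],P6@[3:5]
[6] read 'a'  n8⇒n9
[7] read 'b'  n9⇒n10  emit P2@[2:7]
[8] read 'b'  n10⇒n6 ·f
[9] read 'b'  n6⇒n6 ·f
[10] read 'c'  n6⇒n7  emit P3@[10:10]
[11] read 'b'  n7⇒n8  emit P1@[8:11],P5@[10:11],P6@[9:11]
[12] read 'c'  n8⇒n18 ·f  emit P3@[12:12]
[13] read 'b'  n18⇒n19  emit P5@[12:13],P6@[11:13]
[14] read 'c'  n19⇒n18 ·f  emit P3@[14:14]
[15] read 'a'  n18⇒n0 ·f
[16] read 'b'  n0⇒n1
[17] read 'c'  n1⇒n18  emit P3@[17:17]
[18] read 'b'  n18⇒n19  emit P5@[17:18],P6@[16:18]
[19] read 'b'  n19⇒n6 ·f
[20] read 'c'  n6⇒n7  emit P3@[20:20]
[21] read 'b'  n7⇒n8  emit P1@[18:21],P5@[20:21],P6@[19:21]
[22] read 'a'  n8⇒n9
[23] read 'b'  n9⇒n10  emit P2@[18:23]
[24] read 'c'  n10⇒n18 ·f  emit P3@[24:24]
[25] read 'b'  n18⇒n19  emit P5@[24:25],P6@[23:25]
[26] read 'b'  n19⇒n6 ·f
[27] read 'c'  n6⇒n7  emit P3@[27:27]
[28] read 'b'  n7⇒n8  emit P1@[25:28],P5@[27:28],P6@[26:28]
[29] read 'c'  n8⇒n18 ·f  emit P3@[29:29]
[30] read 'b'  n18⇒n19  emit P5@[29:30],P6@[28:30]
[31] read 'c'  n19⇒n18 ·f  emit P3@[31:31]
[32] read 'b'  n18⇒n19  emit P5@[31:32],P6@[30:32]
[33] read 'b'  n19⇒n6 ·f
[34] read 'c'  n6⇒n7  emit P3@[34:34]
[35] read 'b'  n7⇒n8  emit P1@[32:35],P5@[34:35],P6@[33:35]
[36] read 'c'  n8⇒n18 ·f  emit P3@[36:36]
[37] read 'b'  n18⇒n19  emit P5@[36:37],P6@[35:37]
[38] read 'c'  n19⇒n18 ·f  emit P3@[38:38]
[39] read 'b'  n18⇒n19  emit P5@[38:39],P6@[37:39]
[40] read 'a'  n19⇒n2 ·f
[41] read 'b'  n2⇒n3
[42] read 'c'  n3⇒n18 ·f  emit P3@[42:42]
[43] read 'b'  n18⇒n19  emit P5@[42:43],P6@[41:43]
[44] read 'b'  n19⇒n6 ·f
[45] read 'a'  n6⇒n2 ·f
[46] read 'a'  n2⇒n0 ·f
[47] read 'c'  n0⇒n11  emit P3@[47:47]
[48] read 'b'  n11⇒n17  emit P5@[47:48]
[49] read 'a'  n17⇒n2 ·f
[50] read 'b'  n2⇒n3

All matches (sorted): [[4,3],[5,1],[5,5],[5,6],[7,2],[10,3],[11,1],[11,5],[11,6],[12,3],[13,5],[13,6],[14,3],[17,3],[18,5],[18,6],[20,3],[21,1],[21,5],[21,6],[23,2],[24,3],[25,5],[25,6],[27,3],[28,1],[28,5],[28,6],[29,3],[30,5],[30,6],[31,3],[32,5],[32,6],[34,3],[35,1],[35,5],[35,6],[36,3],[37,5],[37,6],[38,3],[39,5],[39,6],[42,3],[43,5],[43,6],[47,3],[48,5]]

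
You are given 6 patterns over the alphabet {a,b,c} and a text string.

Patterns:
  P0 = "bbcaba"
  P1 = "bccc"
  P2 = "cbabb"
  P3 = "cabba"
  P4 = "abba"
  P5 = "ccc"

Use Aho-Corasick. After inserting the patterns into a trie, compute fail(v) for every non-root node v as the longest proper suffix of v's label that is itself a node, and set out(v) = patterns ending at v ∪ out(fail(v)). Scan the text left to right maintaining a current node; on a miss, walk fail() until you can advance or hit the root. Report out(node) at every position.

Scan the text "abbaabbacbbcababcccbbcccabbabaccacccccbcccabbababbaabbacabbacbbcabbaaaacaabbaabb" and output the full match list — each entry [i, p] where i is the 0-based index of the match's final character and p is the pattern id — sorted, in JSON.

Build:
Trie (insert patterns):
  n0 'ε': a→19 b→1 c→10
  n1 'b': b→2 c→7
  n2 'bb': c→3
  n3 'bbc': a→4
  n4 'bbca': b→5
  n5 'bbcab': a→6
  n6 'bbcaba': ·  [P0 ends]
  n7 'bc': c→8
  n8 'bcc': c→9
  n9 'bccc': ·  [P1 ends]
  n10 'c': a→15 b→11 c→23
  n11 'cb': a→12
  n12 'cba': b→13
  n13 'cbab': b→14
  n14 'cbabb': ·  [P2 ends]
  n15 'ca': b→16
  n16 'cab': b→17
  n17 'cabb': a→18
  n18 'cabba': ·  [P3 ends]
  n19 'a': b→20
  n20 'ab': b→21
  n21 'abb': a→22
  n22 'abba': ·  [P4 ends]
  n23 'cc': c→24
  n24 'ccc': ·  [P5 ends]

BFS fail/out derivation:
  n1('b'): parent n0 fail=0; on 'b' 0 → fail=0;  out ∅∪∅=∅
  n10('c'): parent n0 fail=0; on 'c' 0 → fail=0;  out ∅∪∅=∅
  n19('a'): parent n0 fail=0; on 'a' 0 → fail=0;  out ∅∪∅=∅
  n2('bb'): parent n1 fail=0; on 'b' 0 → fail=1;  out ∅∪∅=∅
  n7('bc'): parent n1 fail=0; on 'c' 0 → fail=10;  out ∅∪∅=∅
  n11('cb'): parent n10 fail=0; on 'b' 0 → fail=1;  out ∅∪∅=∅
  n15('ca'): parent n10 fail=0; on 'a' 0 → fail=19;  out ∅∪∅=∅
  n20('ab'): parent n19 fail=0; on 'b' 0 → fail=1;  out ∅∪∅=∅
  n23('cc'): parent n10 fail=0; on 'c' 0 → fail=10;  out ∅∪∅=∅
  n3('bbc'): parent n2 fail=1; on 'c' 1 → fail=7;  out ∅∪∅=∅
  n8('bcc'): parent n7 fail=10; on 'c' 10 → fail=23;  out ∅∪∅=∅
  n12('cba'): parent n11 fail=1; on 'a' 1→0 → fail=19;  out ∅∪∅=∅
  n16('cab'): parent n15 fail=19; on 'b' 19 → fail=20;  out ∅∪∅=∅
  n21('abb'): parent n20 fail=1; on 'b' 1 → fail=2;  out ∅∪∅=∅
  n24('ccc'): parent n23 fail=10; on 'c' 10 → fail=23;  out {5}∪∅={5}
  n4('bbca'): parent n3 fail=7; on 'a' 7→10 → fail=15;  out ∅∪∅=∅
  n9('bccc'): parent n8 fail=23; on 'c' 23 → fail=24;  out {1}∪{5}={1,5}
  n13('cbab'): parent n12 fail=19; on 'b' 19 → fail=20;  out ∅∪∅=∅
  n17('cabb'): parent n16 fail=20; on 'b' 20 → fail=21;  out ∅∪∅=∅
  n22('abba'): parent n21 fail=2; on 'a' 2→1→0 → fail=19;  out {4}∪∅={4}
  n5('bbcab'): parent n4 fail=15; on 'b' 15 → fail=16;  out ∅∪∅=∅
  n14('cbabb'): parent n13 fail=20; on 'b' 20 → fail=21;  out {2}∪∅={2}
  n18('cabba'): parent n17 fail=21; on 'a' 21 → fail=22;  out {3}∪{4}={3,4}
  n6('bbcaba'): parent n5 fail=16; on 'a' 16→20→1→0 → fail=19;  out {0}∪∅={0}

Run:
i=0 'a': node 0→19
i=1 'b': node 19→20
i=2 'b': node 20→21
i=3 'a': node 21→22  emit P4@[0:3]
i=4 'a': node 22→19 (fail-walked)
i=5 'b': node 19→20
i=6 'b': node 20→21
i=7 'a': node 21→22  emit P4@[4:7]
i=8 'c': node 22→10 (fail-walked)
i=9 'b': node 10→11
i=10 'b': node 11→2 (fail-walked)
i=11 'c': node 2→3
i=12 'a': node 3→4
i=13 'b': node 4→5
i=14 'a': node 5→6  emit P0@[9:14]
i=15 'b': node 6→20 (fail-walked)
i=16 'c': node 20→7 (fail-walked)
i=17 'c': node 7→8
i=18 'c': node 8→9  emit P1@[15:18],P5@[16:18]
i=19 'b': node 9→11 (fail-walked)
i=20 'b': node 11→2 (fail-walked)
i=21 'c': node 2→3
i=22 'c': node 3→8 (fail-walked)
i=23 'c': node 8→9  emit P1@[20:23],P5@[21:23]
i=24 'a': node 9→15 (fail-walked)
i=25 'b': node 15→16
i=26 'b': node 16→17
i=27 'a': node 17→18  emit P3@[23:27],P4@[24:27]
i=28 'b': node 18→20 (fail-walked)
i=29 'a': node 20→19 (fail-walked)
i=30 'c': node 19→10 (fail-walked)
i=31 'c': node 10→23
i=32 'a': node 23→15 (fail-walked)
i=33 'c': node 15→10 (fail-walked)
i=34 'c': node 10→23
i=35 'c': node 23→24  emit P5@[33:35]
i=36 'c': node 24→24 (fail-walked)  emit P5@[34:36]
i=37 'c': node 24→24 (fail-walked)  emit P5@[35:37]
i=38 'b': node 24→11 (fail-walked)
i=39 'c': node 11→7 (fail-walked)
i=40 'c': node 7→8
i=41 'c': node 8→9  emit P1@[38:41],P5@[39:41]
i=42 'a': node 9→15 (fail-walked)
i=43 'b': node 15→16
i=44 'b': node 16→17
i=45 'a': node 17→18  emit P3@[41:45],P4@[42:45]
i=46 'b': node 18→20 (fail-walked)
i=47 'a': node 20→19 (fail-walked)
i=48 'b': node 19→20
i=49 'b': node 20→21
i=50 'a': node 21→22  emit P4@[47:50]
i=51 'a': node 22→19 (fail-walked)
i=52 'b': node 19→20
i=53 'b': node 20→21
i=54 'a': node 21→22  emit P4@[51:54]
i=55 'c': node 22→10 (fail-walked)
i=56 'a': node 10→15
i=57 'b': node 15→16
i=58 'b': node 16→17
i=59 'a': node 17→18  emit P3@[55:59],P4@[56:59]
i=60 'c': node 18→10 (fail-walked)
i=61 'b': node 10→11
i=62 'b': node 11→2 (fail-walked)
i=63 'c': node 2→3
i=64 'a': node 3→4
i=65 'b': node 4→5
i=66 'b': node 5→17 (fail-walked)
i=67 'a': node 17→18  emit P3@[63:67],P4@[64:67]
i=68 'a': node 18→19 (fail-walked)
i=69 'a': node 19→19 (fail-walked)
i=70 'a': node 19→19 (fail-walked)
i=71 'c': node 19→10 (fail-walked)
i=72 'a': node 10→15
i=73 'a': node 15→19 (fail-walked)
i=74 'b': node 19→20
i=75 'b': node 20→21
i=76 'a': node 21→22  emit P4@[73:76]
i=77 'a': node 22→19 (fail-walked)
i=78 'b': node 19→20
i=79 'b': node 20→21

Matches: [[3,4],[7,4],[14,0],[18,1],[18,5],[23,1],[23,5],[27,3],[27,4],[35,5],[36,5],[37,5],[41,1],[41,5],[45,3],[45,4],[50,4],[54,4],[59,3],[59,4],[67,3],[67,4],[76,4]]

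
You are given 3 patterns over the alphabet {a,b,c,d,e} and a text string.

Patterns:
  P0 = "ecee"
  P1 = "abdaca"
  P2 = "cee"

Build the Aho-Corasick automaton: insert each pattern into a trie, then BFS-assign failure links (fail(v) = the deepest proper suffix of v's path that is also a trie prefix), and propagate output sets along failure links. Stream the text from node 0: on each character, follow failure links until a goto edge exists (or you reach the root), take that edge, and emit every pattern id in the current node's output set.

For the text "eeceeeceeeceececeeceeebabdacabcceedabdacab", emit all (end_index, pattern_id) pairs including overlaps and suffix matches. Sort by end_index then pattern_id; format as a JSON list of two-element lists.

Build automaton:
Trie nodes:
  n0 'ε': a→5 c→11 e→1
  n1 'e': c→2
  n2 'ec': e→3
  n3 'ece': e→4
  n4 'ecee': ·  ←P0
  n5 'a': b→6
  n6 'ab': d→7
  n7 'abd': a→8
  n8 'abda': c→9
  n9 'abdac': a→10
  n10 'abdaca': ·  ←P1
  n11 'c': e→12
  n12 'ce': e→13
  n13 'cee': ·  ←P2

BFS fail/out derivation:
  n1('e'): parent n0 fail=0; on 'e' 0 → fail=0;  out ∅∪∅=∅
  n5('a'): parent n0 fail=0; on 'a' 0 → fail=0;  out ∅∪∅=∅
  n11('c'): parent n0 fail=0; on 'c' 0 → fail=0;  out ∅∪∅=∅
  n2('ec'): parent n1 fail=0; on 'c' 0 → fail=11;  out ∅∪∅=∅
  n6('ab'): parent n5 fail=0; on 'b' 0 → fail=0;  out ∅∪∅=∅
  n12('ce'): parent n11 fail=0; on 'e' 0 → fail=1;  out ∅∪∅=∅
  n3('ece'): parent n2 fail=11; on 'e' 11 → fail=12;  out ∅∪∅=∅
  n7('abd'): parent n6 fail=0; on 'd' 0 → fail=0;  out ∅∪∅=∅
  n13('cee'): parent n12 fail=1; on 'e' 1→0 → fail=1;  out {2}∪∅={2}
  n4('ecee'): parent n3 fail=12; on 'e' 12 → fail=13;  out {0}∪{2}={0,2}
  n8('abda'): parent n7 fail=0; on 'a' 0 → fail=5;  out ∅∪∅=∅
  n9('abdac'): parent n8 fail=5; on 'c' 5→0 → fail=11;  out ∅∪∅=∅
  n10('abdaca'): parent n9 fail=11; on 'a' 11→0 → fail=5;  out {1}∪∅={1}

Scan:
[0] read 'e'  n0⇒n1
[1] read 'e'  n1⇒n1 (via fail)
[2] read 'c'  n1⇒n2
[3] read 'e'  n2⇒n3
[4] read 'e'  n3⇒n4  → match P0@[1:4],P2@[2:4]
[5] read 'e'  n4⇒n1 (via fail)
[6] read 'c'  n1⇒n2
[7] read 'e'  n2⇒n3
[8] read 'e'  n3⇒n4  → match P0@[5:8],P2@[6:8]
[9] read 'e'  n4⇒n1 (via fail)
[10] read 'c'  n1⇒n2
[11] read 'e'  n2⇒n3
[12] read 'e'  n3⇒n4  → match P0@[9:12],P2@[10:12]
[13] read 'c'  n4⇒n2 (via fail)
[14] read 'e'  n2⇒n3
[15] read 'c'  n3⇒n2 (via fail)
[16] read 'e'  n2⇒n3
[17] read 'e'  n3⇒n4  → match P0@[14:17],P2@[15:17]
[18] read 'c'  n4⇒n2 (via fail)
[19] read 'e'  n2⇒n3
[20] read 'e'  n3⇒n4  → match P0@[17:20],P2@[18:20]
[21] read 'e'  n4⇒n1 (via fail)
[22] read 'b'  n1⇒n0 (via fail)
[23] read 'a'  n0⇒n5
[24] read 'b'  n5⇒n6
[25] read 'd'  n6⇒n7
[26] read 'a'  n7⇒n8
[27] read 'c'  n8⇒n9
[28] read 'a'  n9⇒n10  → match P1@[23:28]
[29] read 'b'  n10⇒n6 (via fail)
[30] read 'c'  n6⇒n11 (via fail)
[31] read 'c'  n11⇒n11 (via fail)
[32] read 'e'  n11⇒n12
[33] read 'e'  n12⇒n13  → match P2@[31:33]
[34] read 'd'  n13⇒n0 (via fail)
[35] read 'a'  n0⇒n5
[36] read 'b'  n5⇒n6
[37] read 'd'  n6⇒n7
[38] read 'a'  n7⇒n8
[39] read 'c'  n8⇒n9
[40] read 'a'  n9⇒n10  → match P1@[35:40]
[41] read 'b'  n10⇒n6 (via fail)

Result: [[4,0],[4,2],[8,0],[8,2],[12,0],[12,2],[17,0],[17,2],[20,0],[20,2],[28,1],[33,2],[40,1]]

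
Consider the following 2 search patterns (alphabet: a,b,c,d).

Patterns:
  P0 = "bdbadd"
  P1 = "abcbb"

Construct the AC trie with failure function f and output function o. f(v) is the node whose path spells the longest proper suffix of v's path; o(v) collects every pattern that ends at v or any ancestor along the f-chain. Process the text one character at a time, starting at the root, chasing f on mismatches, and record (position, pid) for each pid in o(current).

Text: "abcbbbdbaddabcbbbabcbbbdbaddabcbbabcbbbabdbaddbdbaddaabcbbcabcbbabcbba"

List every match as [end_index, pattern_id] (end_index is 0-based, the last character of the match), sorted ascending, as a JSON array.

Build:
Trie (insert patterns):
  0='ε' goto a→7 b→1
  1='b' goto d→2
  2='bd' goto b→3
  3='bdb' goto a→4
  4='bdba' goto d→5
  5='bdbad' goto d→6
  6='bdbadd' goto ·  [P0 ends]
  7='a' goto b→8
  8='ab' goto c→9
  9='abc' goto b→10
  10='abcb' goto b→11
  11='abcbb' goto ·  [P1 ends]

BFS fail/out derivation:
  fail(1) 'b': from fail(0)=0 chase 'b': 0 ⇒ 0;  out=∅∪out(0)=∅
  fail(7) 'a': from fail(0)=0 chase 'a': 0 ⇒ 0;  out=∅∪out(0)=∅
  fail(2) 'bd': from fail(1)=0 chase 'd': 0 ⇒ 0;  out=∅∪out(0)=∅
  fail(8) 'ab': from fail(7)=0 chase 'b': 0 ⇒ 1;  out=∅∪out(1)=∅
  fail(3) 'bdb': from fail(2)=0 chase 'b': 0 ⇒ 1;  out=∅∪out(1)=∅
  fail(9) 'abc': from fail(8)=1 chase 'c': 1→0 ⇒ 0;  out=∅∪out(0)=∅
  fail(4) 'bdba': from fail(3)=1 chase 'a': 1→0 ⇒ 7;  out=∅∪out(7)=∅
  fail(10) 'abcb': from fail(9)=0 chase 'b': 0 ⇒ 1;  out=∅∪out(1)=∅
  fail(5) 'bdbad': from fail(4)=7 chase 'd': 7→0 ⇒ 0;  out=∅∪out(0)=∅
  fail(11) 'abcbb': from fail(10)=1 chase 'b': 1→0 ⇒ 1;  out={1}∪out(1)={1}
  fail(6) 'bdbadd': from fail(5)=0 chase 'd': 0 ⇒ 0;  out={0}∪out(0)={0}

Run:
i=0 'a': node 0→7
i=1 'b': node 7→8
i=2 'c': node 8→9
i=3 'b': node 9→10
i=4 'b': node 10→11  emit P1@[0:4]
i=5 'b': node 11→1 (via fail)
i=6 'd': node 1→2
i=7 'b': node 2→3
i=8 'a': node 3→4
i=9 'd': node 4→5
i=10 'd': node 5→6  emit P0@[5:10]
i=11 'a': node 6→7 (via fail)
i=12 'b': node 7→8
i=13 'c': node 8→9
i=14 'b': node 9→10
i=15 'b': node 10→11  emit P1@[11:15]
i=16 'b': node 11→1 (via fail)
i=17 'a': node 1→7 (via fail)
i=18 'b': node 7→8
i=19 'c': node 8→9
i=20 'b': node 9→10
i=21 'b': node 10→11  emit P1@[17:21]
i=22 'b': node 11→1 (via fail)
i=23 'd': node 1→2
i=24 'b': node 2→3
i=25 'a': node 3→4
i=26 'd': node 4→5
i=27 'd': node 5→6  emit P0@[22:27]
i=28 'a': node 6→7 (via fail)
i=29 'b': node 7→8
i=30 'c': node 8→9
i=31 'b': node 9→10
i=32 'b': node 10→11  emit P1@[28:32]
i=33 'a': node 11→7 (via fail)
i=34 'b': node 7→8
i=35 'c': node 8→9
i=36 'b': node 9→10
i=37 'b': node 10→11  emit P1@[33:37]
i=38 'b': node 11→1 (via fail)
i=39 'a': node 1→7 (via fail)
i=40 'b': node 7→8
i=41 'd': node 8→2 (via fail)
i=42 'b': node 2→3
i=43 'a': node 3→4
i=44 'd': node 4→5
i=45 'd': node 5→6  emit P0@[40:45]
i=46 'b': node 6→1 (via fail)
i=47 'd': node 1→2
i=48 'b': node 2→3
i=49 'a': node 3→4
i=50 'd': node 4→5
i=51 'd': node 5→6  emit P0@[46:51]
i=52 'a': node 6→7 (via fail)
i=53 'a': node 7→7 (via fail)
i=54 'b': node 7→8
i=55 'c': node 8→9
i=56 'b': node 9→10
i=57 'b': node 10→11  emit P1@[53:57]
i=58 'c': node 11→0 (via fail)
i=59 'a': node 0→7
i=60 'b': node 7→8
i=61 'c': node 8→9
i=62 'b': node 9→10
i=63 'b': node 10→11  emit P1@[59:63]
i=64 'a': node 11→7 (via fail)
i=65 'b': node 7→8
i=66 'c': node 8→9
i=67 'b': node 9→10
i=68 'b': node 10→11  emit P1@[64:68]
i=69 'a': node 11→7 (via fail)

All matches (sorted): [[4,1],[10,0],[15,1],[21,1],[27,0],[32,1],[37,1],[45,0],[51,0],[57,1],[63,1],[68,1]]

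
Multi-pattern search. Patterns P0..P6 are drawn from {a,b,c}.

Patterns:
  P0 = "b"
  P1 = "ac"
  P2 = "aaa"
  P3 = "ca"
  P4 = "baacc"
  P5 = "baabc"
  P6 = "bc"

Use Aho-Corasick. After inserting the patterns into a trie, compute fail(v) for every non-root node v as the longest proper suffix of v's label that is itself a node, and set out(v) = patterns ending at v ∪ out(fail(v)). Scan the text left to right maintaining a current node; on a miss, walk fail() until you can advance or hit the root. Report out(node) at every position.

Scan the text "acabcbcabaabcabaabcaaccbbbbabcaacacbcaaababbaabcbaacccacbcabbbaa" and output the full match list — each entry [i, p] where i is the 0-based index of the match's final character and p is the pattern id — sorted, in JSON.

Construct AC machine:
Trie nodes:
  0='ε' goto a→2 b→1 c→6
  1='b' goto a→8 c→14  ←P0
  2='a' goto a→4 c→3
  3='ac' goto ·  ←P1
  4='aa' goto a→5
  5='aaa' goto ·  ←P2
  6='c' goto a→7
  7='ca' goto ·  ←P3
  8='ba' goto a→9
  9='baa' goto b→12 c→10
  10='baac' goto c→11
  11='baacc' goto ·  ←P4
  12='baab' goto c→13
  13='baabc' goto ·  ←P5
  14='bc' goto ·  ←P6

BFS fail/out derivation:
  fail(1) 'b': from fail(0)=0 chase 'b': 0 ⇒ 0;  out={0}∪out(0)={0}
  fail(2) 'a': from fail(0)=0 chase 'a': 0 ⇒ 0;  out=∅∪out(0)=∅
  fail(6) 'c': from fail(0)=0 chase 'c': 0 ⇒ 0;  out=∅∪out(0)=∅
  fail(3) 'ac': from fail(2)=0 chase 'c': 0 ⇒ 6;  out={1}∪out(6)={1}
  fail(4) 'aa': from fail(2)=0 chase 'a': 0 ⇒ 2;  out=∅∪out(2)=∅
  fail(7) 'ca': from fail(6)=0 chase 'a': 0 ⇒ 2;  out={3}∪out(2)={3}
  fail(8) 'ba': from fail(1)=0 chase 'a': 0 ⇒ 2;  out=∅∪out(2)=∅
  fail(14) 'bc': from fail(1)=0 chase 'c': 0 ⇒ 6;  out={6}∪out(6)={6}
  fail(5) 'aaa': from fail(4)=2 chase 'a': 2 ⇒ 4;  out={2}∪out(4)={2}
  fail(9) 'baa': from fail(8)=2 chase 'a': 2 ⇒ 4;  out=∅∪out(4)=∅
  fail(10) 'baac': from fail(9)=4 chase 'c': 4→2 ⇒ 3;  out=∅∪out(3)={1}
  fail(12) 'baab': from fail(9)=4 chase 'b': 4→2→0 ⇒ 1;  out=∅∪out(1)={0}
  fail(11) 'baacc': from fail(10)=3 chase 'c': 3→6→0 ⇒ 6;  out={4}∪out(6)={4}
  fail(13) 'baabc': from fail(12)=1 chase 'c': 1 ⇒ 14;  out={5}∪out(14)={5,6}

Scan:
pos 0 'a': at 2
pos 1 'c': at 3  emit P1@[0:1]
pos 2 'a': at 7 ·f  emit P3@[1:2]
pos 3 'b': at 1 ·f  emit P0@[3:3]
pos 4 'c': at 14  emit P6@[3:4]
pos 5 'b': at 1 ·f  emit P0@[5:5]
pos 6 'c': at 14  emit P6@[5:6]
pos 7 'a': at 7 ·f  emit P3@[6:7]
pos 8 'b': at 1 ·f  emit P0@[8:8]
pos 9 'a': at 8
pos 10 'a': at 9
pos 11 'b': at 12  emit P0@[11:11]
pos 12 'c': at 13  emit P5@[8:12],P6@[11:12]
pos 13 'a': at 7 ·f  emit P3@[12:13]
pos 14 'b': at 1 ·f  emit P0@[14:14]
pos 15 'a': at 8
pos 16 'a': at 9
pos 17 'b': at 12  emit P0@[17:17]
pos 18 'c': at 13  emit P5@[14:18],P6@[17:18]
pos 19 'a': at 7 ·f  emit P3@[18:19]
pos 20 'a': at 4 ·f
pos 21 'c': at 3 ·f  emit P1@[20:21]
pos 22 'c': at 6 ·f
pos 23 'b': at 1 ·f  emit P0@[23:23]
pos 24 'b': at 1 ·f  emit P0@[24:24]
pos 25 'b': at 1 ·f  emit P0@[25:25]
pos 26 'b': at 1 ·f  emit P0@[26:26]
pos 27 'a': at 8
pos 28 'b': at 1 ·f  emit P0@[28:28]
pos 29 'c': at 14  emit P6@[28:29]
pos 30 'a': at 7 ·f  emit P3@[29:30]
pos 31 'a': at 4 ·f
pos 32 'c': at 3 ·f  emit P1@[31:32]
pos 33 'a': at 7 ·f  emit P3@[32:33]
pos 34 'c': at 3 ·f  emit P1@[33:34]
pos 35 'b': at 1 ·f  emit P0@[35:35]
pos 36 'c': at 14  emit P6@[35:36]
pos 37 'a': at 7 ·f  emit P3@[36:37]
pos 38 'a': at 4 ·f
pos 39 'a': at 5  emit P2@[37:39]
pos 40 'b': at 1 ·f  emit P0@[40:40]
pos 41 'a': at 8
pos 42 'b': at 1 ·f  emit P0@[42:42]
pos 43 'b': at 1 ·f  emit P0@[43:43]
pos 44 'a': at 8
pos 45 'a': at 9
pos 46 'b': at 12  emit P0@[46:46]
pos 47 'c': at 13  emit P5@[43:47],P6@[46:47]
pos 48 'b': at 1 ·f  emit P0@[48:48]
pos 49 'a': at 8
pos 50 'a': at 9
pos 51 'c': at 10  emit P1@[50:51]
pos 52 'c': at 11  emit P4@[48:52]
pos 53 'c': at 6 ·f
pos 54 'a': at 7  emit P3@[53:54]
pos 55 'c': at 3 ·f  emit P1@[54:55]
pos 56 'b': at 1 ·f  emit P0@[56:56]
pos 57 'c': at 14  emit P6@[56:57]
pos 58 'a': at 7 ·f  emit P3@[57:58]
pos 59 'b': at 1 ·f  emit P0@[59:59]
pos 60 'b': at 1 ·f  emit P0@[60:60]
pos 61 'b': at 1 ·f  emit P0@[61:61]
pos 62 'a': at 8
pos 63 'a': at 9

Matches: [[1,1],[2,3],[3,0],[4,6],[5,0],[6,6],[7,3],[8,0],[11,0],[12,5],[12,6],[13,3],[14,0],[17,0],[18,5],[18,6],[19,3],[21,1],[23,0],[24,0],[25,0],[26,0],[28,0],[29,6],[30,3],[32,1],[33,3],[34,1],[35,0],[36,6],[37,3],[39,2],[40,0],[42,0],[43,0],[46,0],[47,5],[47,6],[48,0],[51,1],[52,4],[54,3],[55,1],[56,0],[57,6],[58,3],[59,0],[60,0],[61,0]]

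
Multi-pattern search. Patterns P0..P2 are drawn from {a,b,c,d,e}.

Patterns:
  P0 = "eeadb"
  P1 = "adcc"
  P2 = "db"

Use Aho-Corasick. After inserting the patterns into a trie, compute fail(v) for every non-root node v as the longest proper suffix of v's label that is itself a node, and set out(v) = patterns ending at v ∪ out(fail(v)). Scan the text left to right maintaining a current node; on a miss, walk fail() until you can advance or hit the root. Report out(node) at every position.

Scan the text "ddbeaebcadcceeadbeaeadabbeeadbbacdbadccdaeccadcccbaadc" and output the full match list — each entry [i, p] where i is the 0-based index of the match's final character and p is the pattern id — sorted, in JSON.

Build:
Trie nodes:
  0='ε' goto a→6 d→10 e→1
  1='e' goto e→2
  2='ee' goto a→3
  3='eea' goto d→4
  4='eead' goto b→5
  5='eeadb' goto ·  ←P0
  6='a' goto d→7
  7='ad' goto c→8
  8='adc' goto c→9
  9='adcc' goto ·  ←P1
  10='d' goto b→11
  11='db' goto ·  ←P2

BFS fail/out derivation:
  fail(1) 'e': from fail(0)=0 chase 'e': 0 ⇒ 0;  out=∅∪out(0)=∅
  fail(6) 'a': from fail(0)=0 chase 'a': 0 ⇒ 0;  out=∅∪out(0)=∅
  fail(10) 'd': from fail(0)=0 chase 'd': 0 ⇒ 0;  out=∅∪out(0)=∅
  fail(2) 'ee': from fail(1)=0 chase 'e': 0 ⇒ 1;  out=∅∪out(1)=∅
  fail(7) 'ad': from fail(6)=0 chase 'd': 0 ⇒ 10;  out=∅∪out(10)=∅
  fail(11) 'db': from fail(10)=0 chase 'b': 0 ⇒ 0;  out={2}∪out(0)={2}
  fail(3) 'eea': from fail(2)=1 chase 'a': 1→0 ⇒ 6;  out=∅∪out(6)=∅
  fail(8) 'adc': from fail(7)=10 chase 'c': 10→0 ⇒ 0;  out=∅∪out(0)=∅
  fail(4) 'eead': from fail(3)=6 chase 'd': 6 ⇒ 7;  out=∅∪out(7)=∅
  fail(9) 'adcc': from fail(8)=0 chase 'c': 0 ⇒ 0;  out={1}∪out(0)={1}
  fail(5) 'eeadb': from fail(4)=7 chase 'b': 7→10 ⇒ 11;  out={0}∪out(11)={0,2}

Scan:
[0] read 'd'  n0⇒n10
[1] read 'd'  n10⇒n10 ·f
[2] read 'b'  n10⇒n11  → match P2@[1:2]
[3] read 'e'  n11⇒n1 ·f
[4] read 'a'  n1⇒n6 ·f
[5] read 'e'  n6⇒n1 ·f
[6] read 'b'  n1⇒n0 ·f
[7] read 'c'  n0⇒n0
[8] read 'a'  n0⇒n6
[9] read 'd'  n6⇒n7
[10] read 'c'  n7⇒n8
[11] read 'c'  n8⇒n9  → match P1@[8:11]
[12] read 'e'  n9⇒n1 ·f
[13] read 'e'  n1⇒n2
[14] read 'a'  n2⇒n3
[15] read 'd'  n3⇒n4
[16] read 'b'  n4⇒n5  → match P0@[12:16],P2@[15:16]
[17] read 'e'  n5⇒n1 ·f
[18] read 'a'  n1⇒n6 ·f
[19] read 'e'  n6⇒n1 ·f
[20] read 'a'  n1⇒n6 ·f
[21] read 'd'  n6⇒n7
[22] read 'a'  n7⇒n6 ·f
[23] read 'b'  n6⇒n0 ·f
[24] read 'b'  n0⇒n0
[25] read 'e'  n0⇒n1
[26] read 'e'  n1⇒n2
[27] read 'a'  n2⇒n3
[28] read 'd'  n3⇒n4
[29] read 'b'  n4⇒n5  → match P0@[25:29],P2@[28:29]
[30] read 'b'  n5⇒n0 ·f
[31] read 'a'  n0⇒n6
[32] read 'c'  n6⇒n0 ·f
[33] read 'd'  n0⇒n10
[34] read 'b'  n10⇒n11  → match P2@[33:34]
[35] read 'a'  n11⇒n6 ·f
[36] read 'd'  n6⇒n7
[37] read 'c'  n7⇒n8
[38] read 'c'  n8⇒n9  → match P1@[35:38]
[39] read 'd'  n9⇒n10 ·f
[40] read 'a'  n10⇒n6 ·f
[41] read 'e'  n6⇒n1 ·f
[42] read 'c'  n1⇒n0 ·f
[43] read 'c'  n0⇒n0
[44] read 'a'  n0⇒n6
[45] read 'd'  n6⇒n7
[46] read 'c'  n7⇒n8
[47] read 'c'  n8⇒n9  → match P1@[44:47]
[48] read 'c'  n9⇒n0 ·f
[49] read 'b'  n0⇒n0
[50] read 'a'  n0⇒n6
[51] read 'a'  n6⇒n6 ·f
[52] read 'd'  n6⇒n7
[53] read 'c'  n7⇒n8

Matches: [[2,2],[11,1],[16,0],[16,2],[29,0],[29,2],[34,2],[38,1],[47,1]]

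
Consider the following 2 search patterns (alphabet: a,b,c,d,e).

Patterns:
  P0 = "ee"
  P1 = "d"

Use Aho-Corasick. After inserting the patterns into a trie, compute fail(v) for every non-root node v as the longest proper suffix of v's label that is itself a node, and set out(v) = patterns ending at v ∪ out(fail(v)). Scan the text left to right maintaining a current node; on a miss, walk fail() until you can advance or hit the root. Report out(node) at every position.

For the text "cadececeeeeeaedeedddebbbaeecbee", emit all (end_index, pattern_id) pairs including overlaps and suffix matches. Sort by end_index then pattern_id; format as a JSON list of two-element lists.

Build:
Trie (insert patterns):
  n0 'ε': d→3 e→1
  n1 'e': e→2
  n2 'ee': ·  ←P0
  n3 'd': ·  ←P1

BFS fail/out derivation:
  n1('e'): parent n0 fail=0; on 'e' 0 → fail=0;  out ∅∪∅=∅
  n3('d'): parent n0 fail=0; on 'd' 0 → fail=0;  out {1}∪∅={1}
  n2('ee'): parent n1 fail=0; on 'e' 0 → fail=1;  out {0}∪∅={0}

Text stream:
i=0 'c': node 0→0
i=1 'a': node 0→0
i=2 'd': node 0→3  ** P1@[2:2]
i=3 'e': node 3→1 ·f
i=4 'c': node 1→0 ·f
i=5 'e': node 0→1
i=6 'c': node 1→0 ·f
i=7 'e': node 0→1
i=8 'e': node 1→2  ** P0@[7:8]
i=9 'e': node 2→2 ·f  ** P0@[8:9]
i=10 'e': node 2→2 ·f  ** P0@[9:10]
i=11 'e': node 2→2 ·f  ** P0@[10:11]
i=12 'a': node 2→0 ·f
i=13 'e': node 0→1
i=14 'd': node 1→3 ·f  ** P1@[14:14]
i=15 'e': node 3→1 ·f
i=16 'e': node 1→2  ** P0@[15:16]
i=17 'd': node 2→3 ·f  ** P1@[17:17]
i=18 'd': node 3→3 ·f  ** P1@[18:18]
i=19 'd': node 3→3 ·f  ** P1@[19:19]
i=20 'e': node 3→1 ·f
i=21 'b': node 1→0 ·f
i=22 'b': node 0→0
i=23 'b': node 0→0
i=24 'a': node 0→0
i=25 'e': node 0→1
i=26 'e': node 1→2  ** P0@[25:26]
i=27 'c': node 2→0 ·f
i=28 'b': node 0→0
i=29 'e': node 0→1
i=30 'e': node 1→2  ** P0@[29:30]

Matches: [[2,1],[8,0],[9,0],[10,0],[11,0],[14,1],[16,0],[17,1],[18,1],[19,1],[26,0],[30,0]]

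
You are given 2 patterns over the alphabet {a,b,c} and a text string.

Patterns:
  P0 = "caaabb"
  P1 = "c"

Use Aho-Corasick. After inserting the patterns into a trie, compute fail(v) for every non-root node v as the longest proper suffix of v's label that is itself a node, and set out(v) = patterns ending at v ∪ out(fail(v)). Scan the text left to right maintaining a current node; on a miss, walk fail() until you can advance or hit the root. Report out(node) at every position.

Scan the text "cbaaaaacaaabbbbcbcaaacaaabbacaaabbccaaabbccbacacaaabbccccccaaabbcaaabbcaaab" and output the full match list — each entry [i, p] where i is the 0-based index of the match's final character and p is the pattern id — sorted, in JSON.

Build:
Trie nodes:
  0='ε' goto c→1
  1='c' goto a→2  ←P1
  2='ca' goto a→3
  3='caa' goto a→4
  4='caaa' goto b→5
  5='caaab' goto b→6
  6='caaabb' goto ·  ←P0

BFS fail/out derivation:
  fail(1) 'c': from fail(0)=0 chase 'c': 0 ⇒ 0;  out={1}∪out(0)={1}
  fail(2) 'ca': from fail(1)=0 chase 'a': 0 ⇒ 0;  out=∅∪out(0)=∅
  fail(3) 'caa': from fail(2)=0 chase 'a': 0 ⇒ 0;  out=∅∪out(0)=∅
  fail(4) 'caaa': from fail(3)=0 chase 'a': 0 ⇒ 0;  out=∅∪out(0)=∅
  fail(5) 'caaab': from fail(4)=0 chase 'b': 0 ⇒ 0;  out=∅∪out(0)=∅
  fail(6) 'caaabb': from fail(5)=0 chase 'b': 0 ⇒ 0;  out={0}∪out(0)={0}

Scan:
[0] read 'c'  n0⇒n1  ** P1@[0:0]
[1] read 'b'  n1⇒n0 (via fail)
[2] read 'a'  n0⇒n0
[3] read 'a'  n0⇒n0
[4] read 'a'  n0⇒n0
[5] read 'a'  n0⇒n0
[6] read 'a'  n0⇒n0
[7] read 'c'  n0⇒n1  ** P1@[7:7]
[8] read 'a'  n1⇒n2
[9] read 'a'  n2⇒n3
[10] read 'a'  n3⇒n4
[11] read 'b'  n4⇒n5
[12] read 'b'  n5⇒n6  ** P0@[7:12]
[13] read 'b'  n6⇒n0 (via fail)
[14] read 'b'  n0⇒n0
[15] read 'c'  n0⇒n1  ** P1@[15:15]
[16] read 'b'  n1⇒n0 (via fail)
[17] read 'c'  n0⇒n1  ** P1@[17:17]
[18] read 'a'  n1⇒n2
[19] read 'a'  n2⇒n3
[20] read 'a'  n3⇒n4
[21] read 'c'  n4⇒n1 (via fail)  ** P1@[21:21]
[22] read 'a'  n1⇒n2
[23] read 'a'  n2⇒n3
[24] read 'a'  n3⇒n4
[25] read 'b'  n4⇒n5
[26] read 'b'  n5⇒n6  ** P0@[21:26]
[27] read 'a'  n6⇒n0 (via fail)
[28] read 'c'  n0⇒n1  ** P1@[28:28]
[29] read 'a'  n1⇒n2
[30] read 'a'  n2⇒n3
[31] read 'a'  n3⇒n4
[32] read 'b'  n4⇒n5
[33] read 'b'  n5⇒n6  ** P0@[28:33]
[34] read 'c'  n6⇒n1 (via fail)  ** P1@[34:34]
[35] read 'c'  n1⇒n1 (via fail)  ** P1@[35:35]
[36] read 'a'  n1⇒n2
[37] read 'a'  n2⇒n3
[38] read 'a'  n3⇒n4
[39] read 'b'  n4⇒n5
[40] read 'b'  n5⇒n6  ** P0@[35:40]
[41] read 'c'  n6⇒n1 (via fail)  ** P1@[41:41]
[42] read 'c'  n1⇒n1 (via fail)  ** P1@[42:42]
[43] read 'b'  n1⇒n0 (via fail)
[44] read 'a'  n0⇒n0
[45] read 'c'  n0⇒n1  ** P1@[45:45]
[46] read 'a'  n1⇒n2
[47] read 'c'  n2⇒n1 (via fail)  ** P1@[47:47]
[48] read 'a'  n1⇒n2
[49] read 'a'  n2⇒n3
[50] read 'a'  n3⇒n4
[51] read 'b'  n4⇒n5
[52] read 'b'  n5⇒n6  ** P0@[47:52]
[53] read 'c'  n6⇒n1 (via fail)  ** P1@[53:53]
[54] read 'c'  n1⇒n1 (via fail)  ** P1@[54:54]
[55] read 'c'  n1⇒n1 (via fail)  ** P1@[55:55]
[56] read 'c'  n1⇒n1 (via fail)  ** P1@[56:56]
[57] read 'c'  n1⇒n1 (via fail)  ** P1@[57:57]
[58] read 'c'  n1⇒n1 (via fail)  ** P1@[58:58]
[59] read 'a'  n1⇒n2
[60] read 'a'  n2⇒n3
[61] read 'a'  n3⇒n4
[62] read 'b'  n4⇒n5
[63] read 'b'  n5⇒n6  ** P0@[58:63]
[64] read 'c'  n6⇒n1 (via fail)  ** P1@[64:64]
[65] read 'a'  n1⇒n2
[66] read 'a'  n2⇒n3
[67] read 'a'  n3⇒n4
[68] read 'b'  n4⇒n5
[69] read 'b'  n5⇒n6  ** P0@[64:69]
[70] read 'c'  n6⇒n1 (via fail)  ** P1@[70:70]
[71] read 'a'  n1⇒n2
[72] read 'a'  n2⇒n3
[73] read 'a'  n3⇒n4
[74] read 'b'  n4⇒n5

All matches (sorted): [[0,1],[7,1],[12,0],[15,1],[17,1],[21,1],[26,0],[28,1],[33,0],[34,1],[35,1],[40,0],[41,1],[42,1],[45,1],[47,1],[52,0],[53,1],[54,1],[55,1],[56,1],[57,1],[58,1],[63,0],[64,1],[69,0],[70,1]]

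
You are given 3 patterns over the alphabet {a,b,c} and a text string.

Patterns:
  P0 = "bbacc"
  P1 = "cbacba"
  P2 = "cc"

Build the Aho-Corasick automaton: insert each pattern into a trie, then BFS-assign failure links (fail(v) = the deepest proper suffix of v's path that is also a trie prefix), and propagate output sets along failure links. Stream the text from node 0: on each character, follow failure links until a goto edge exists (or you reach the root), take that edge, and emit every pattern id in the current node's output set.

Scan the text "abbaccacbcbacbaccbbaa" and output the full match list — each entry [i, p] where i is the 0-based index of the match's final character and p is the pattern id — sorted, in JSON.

Build automaton:
Trie nodes:
  n0 'ε': b→1 c→6
  n1 'b': b→2
  n2 'bb': a→3
  n3 'bba': c→4
  n4 'bbac': c→5
  n5 'bbacc': ·  ←P0
  n6 'c': b→7 c→12
  n7 'cb': a→8
  n8 'cba': c→9
  n9 'cbac': b→10
  n10 'cbacb': a→11
  n11 'cbacba': ·  ←P1
  n12 'cc': ·  ←P2

Failure links (BFS by depth):
  n1('b'): parent n0 fail=0; on 'b' 0 → fail=0;  out ∅∪∅=∅
  n6('c'): parent n0 fail=0; on 'c' 0 → fail=0;  out ∅∪∅=∅
  n2('bb'): parent n1 fail=0; on 'b' 0 → fail=1;  out ∅∪∅=∅
  n7('cb'): parent n6 fail=0; on 'b' 0 → fail=1;  out ∅∪∅=∅
  n12('cc'): parent n6 fail=0; on 'c' 0 → fail=6;  out {2}∪∅={2}
  n3('bba'): parent n2 fail=1; on 'a' 1→0 → fail=0;  out ∅∪∅=∅
  n8('cba'): parent n7 fail=1; on 'a' 1→0 → fail=0;  out ∅∪∅=∅
  n4('bbac'): parent n3 fail=0; on 'c' 0 → fail=6;  out ∅∪∅=∅
  n9('cbac'): parent n8 fail=0; on 'c' 0 → fail=6;  out ∅∪∅=∅
  n5('bbacc'): parent n4 fail=6; on 'c' 6 → fail=12;  out {0}∪{2}={0,2}
  n10('cbacb'): parent n9 fail=6; on 'b' 6 → fail=7;  out ∅∪∅=∅
  n11('cbacba'): parent n10 fail=7; on 'a' 7 → fail=8;  out {1}∪∅={1}

Run:
i=0 'a': node 0→0
i=1 'b': node 0→1
i=2 'b': node 1→2
i=3 'a': node 2→3
i=4 'c': node 3→4
i=5 'c': node 4→5  emit P0@[1:5],P2@[4:5]
i=6 'a': node 5→0 ·f
i=7 'c': node 0→6
i=8 'b': node 6→7
i=9 'c': node 7→6 ·f
i=10 'b': node 6→7
i=11 'a': node 7→8
i=12 'c': node 8→9
i=13 'b': node 9→10
i=14 'a': node 10→11  emit P1@[9:14]
i=15 'c': node 11→9 ·f
i=16 'c': node 9→12 ·f  emit P2@[15:16]
i=17 'b': node 12→7 ·f
i=18 'b': node 7→2 ·f
i=19 'a': node 2→3
i=20 'a': node 3→0 ·f

Result: [[5,0],[5,2],[14,1],[16,2]]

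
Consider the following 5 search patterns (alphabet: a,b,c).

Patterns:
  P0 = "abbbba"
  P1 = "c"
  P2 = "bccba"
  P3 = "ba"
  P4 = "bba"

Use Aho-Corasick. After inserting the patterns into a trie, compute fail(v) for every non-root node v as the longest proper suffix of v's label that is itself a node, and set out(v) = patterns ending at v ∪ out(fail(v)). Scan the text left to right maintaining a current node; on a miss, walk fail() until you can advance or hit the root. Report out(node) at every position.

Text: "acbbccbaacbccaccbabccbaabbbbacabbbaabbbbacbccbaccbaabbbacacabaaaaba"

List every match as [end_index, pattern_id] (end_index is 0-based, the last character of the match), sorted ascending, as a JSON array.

Build automaton:
Trie (insert patterns):
  0='ε' goto a→1 b→8 c→7
  1='a' goto b→2
  2='ab' goto b→3
  3='abb' goto b→4
  4='abbb' goto b→5
  5='abbbb' goto a→6
  6='abbbba' goto ·  [P0 ends]
  7='c' goto ·  [P1 ends]
  8='b' goto a→13 b→14 c→9
  9='bc' goto c→10
  10='bcc' goto b→11
  11='bccb' goto a→12
  12='bccba' goto ·  [P2 ends]
  13='ba' goto ·  [P3 ends]
  14='bb' goto a→15
  15='bba' goto ·  [P4 ends]

Failure links (BFS by depth):
  fail(1) 'a': from fail(0)=0 chase 'a': 0 ⇒ 0;  out=∅∪out(0)=∅
  fail(7) 'c': from fail(0)=0 chase 'c': 0 ⇒ 0;  out={1}∪out(0)={1}
  fail(8) 'b': from fail(0)=0 chase 'b': 0 ⇒ 0;  out=∅∪out(0)=∅
  fail(2) 'ab': from fail(1)=0 chase 'b': 0 ⇒ 8;  out=∅∪out(8)=∅
  fail(9) 'bc': from fail(8)=0 chase 'c': 0 ⇒ 7;  out=∅∪out(7)={1}
  fail(13) 'ba': from fail(8)=0 chase 'a': 0 ⇒ 1;  out={3}∪out(1)={3}
  fail(14) 'bb': from fail(8)=0 chase 'b': 0 ⇒ 8;  out=∅∪out(8)=∅
  fail(3) 'abb': from fail(2)=8 chase 'b': 8 ⇒ 14;  out=∅∪out(14)=∅
  fail(10) 'bcc': from fail(9)=7 chase 'c': 7→0 ⇒ 7;  out=∅∪out(7)={1}
  fail(15) 'bba': from fail(14)=8 chase 'a': 8 ⇒ 13;  out={4}∪out(13)={3,4}
  fail(4) 'abbb': from fail(3)=14 chase 'b': 14→8 ⇒ 14;  out=∅∪out(14)=∅
  fail(11) 'bccb': from fail(10)=7 chase 'b': 7→0 ⇒ 8;  out=∅∪out(8)=∅
  fail(5) 'abbbb': from fail(4)=14 chase 'b': 14→8 ⇒ 14;  out=∅∪out(14)=∅
  fail(12) 'bccba': from fail(11)=8 chase 'a': 8 ⇒ 13;  out={2}∪out(13)={2,3}
  fail(6) 'abbbba': from fail(5)=14 chase 'a': 14 ⇒ 15;  out={0}∪out(15)={0,3,4}

Run:
i=0 'a': node 0→1
i=1 'c': node 1→7 (fail-walked)  → match P1@[1:1]
i=2 'b': node 7→8 (fail-walked)
i=3 'b': node 8→14
i=4 'c': node 14→9 (fail-walked)  → match P1@[4:4]
i=5 'c': node 9→10  → match P1@[5:5]
i=6 'b': node 10→11
i=7 'a': node 11→12  → match P2@[3:7],P3@[6:7]
i=8 'a': node 12→1 (fail-walked)
i=9 'c': node 1→7 (fail-walked)  → match P1@[9:9]
i=10 'b': node 7→8 (fail-walked)
i=11 'c': node 8→9  → match P1@[11:11]
i=12 'c': node 9→10  → match P1@[12:12]
i=13 'a': node 10→1 (fail-walked)
i=14 'c': node 1→7 (fail-walked)  → match P1@[14:14]
i=15 'c': node 7→7 (fail-walked)  → match P1@[15:15]
i=16 'b': node 7→8 (fail-walked)
i=17 'a': node 8→13  → match P3@[16:17]
i=18 'b': node 13→2 (fail-walked)
i=19 'c': node 2→9 (fail-walked)  → match P1@[19:19]
i=20 'c': node 9→10  → match P1@[20:20]
i=21 'b': node 10→11
i=22 'a': node 11→12  → match P2@[18:22],P3@[21:22]
i=23 'a': node 12→1 (fail-walked)
i=24 'b': node 1→2
i=25 'b': node 2→3
i=26 'b': node 3→4
i=27 'b': node 4→5
i=28 'a': node 5→6  → match P0@[23:28],P3@[27:28],P4@[26:28]
i=29 'c': node 6→7 (fail-walked)  → match P1@[29:29]
i=30 'a': node 7→1 (fail-walked)
i=31 'b': node 1→2
i=32 'b': node 2→3
i=33 'b': node 3→4
i=34 'a': node 4→15 (fail-walked)  → match P3@[33:34],P4@[32:34]
i=35 'a': node 15→1 (fail-walked)
i=36 'b': node 1→2
i=37 'b': node 2→3
i=38 'b': node 3→4
i=39 'b': node 4→5
i=40 'a': node 5→6  → match P0@[35:40],P3@[39:40],P4@[38:40]
i=41 'c': node 6→7 (fail-walked)  → match P1@[41:41]
i=42 'b': node 7→8 (fail-walked)
i=43 'c': node 8→9  → match P1@[43:43]
i=44 'c': node 9→10  → match P1@[44:44]
i=45 'b': node 10→11
i=46 'a': node 11→12  → match P2@[42:46],P3@[45:46]
i=47 'c': node 12→7 (fail-walked)  → match P1@[47:47]
i=48 'c': node 7→7 (fail-walked)  → match P1@[48:48]
i=49 'b': node 7→8 (fail-walked)
i=50 'a': node 8→13  → match P3@[49:50]
i=51 'a': node 13→1 (fail-walked)
i=52 'b': node 1→2
i=53 'b': node 2→3
i=54 'b': node 3→4
i=55 'a': node 4→15 (fail-walked)  → match P3@[54:55],P4@[53:55]
i=56 'c': node 15→7 (fail-walked)  → match P1@[56:56]
i=57 'a': node 7→1 (fail-walked)
i=58 'c': node 1→7 (fail-walked)  → match P1@[58:58]
i=59 'a': node 7→1 (fail-walked)
i=60 'b': node 1→2
i=61 'a': node 2→13 (fail-walked)  → match P3@[60:61]
i=62 'a': node 13→1 (fail-walked)
i=63 'a': node 1→1 (fail-walked)
i=64 'a': node 1→1 (fail-walked)
i=65 'b': node 1→2
i=66 'a': node 2→13 (fail-walked)  → match P3@[65:66]

All matches (sorted): [[1,1],[4,1],[5,1],[7,2],[7,3],[9,1],[11,1],[12,1],[14,1],[15,1],[17,3],[19,1],[20,1],[22,2],[22,3],[28,0],[28,3],[28,4],[29,1],[34,3],[34,4],[40,0],[40,3],[40,4],[41,1],[43,1],[44,1],[46,2],[46,3],[47,1],[48,1],[50,3],[55,3],[55,4],[56,1],[58,1],[61,3],[66,3]]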